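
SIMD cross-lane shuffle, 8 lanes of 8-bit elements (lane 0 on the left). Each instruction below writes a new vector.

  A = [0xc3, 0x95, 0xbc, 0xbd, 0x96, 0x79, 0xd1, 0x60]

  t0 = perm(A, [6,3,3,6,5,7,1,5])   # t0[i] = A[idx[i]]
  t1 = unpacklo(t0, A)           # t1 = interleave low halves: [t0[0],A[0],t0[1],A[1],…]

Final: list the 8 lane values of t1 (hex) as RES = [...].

t0 = [0xd1, 0xbd, 0xbd, 0xd1, 0x79, 0x60, 0x95, 0x79]
t1 = [0xd1, 0xc3, 0xbd, 0x95, 0xbd, 0xbc, 0xd1, 0xbd]

RES = [ 0xd1  0xc3  0xbd  0x95  0xbd  0xbc  0xd1  0xbd ]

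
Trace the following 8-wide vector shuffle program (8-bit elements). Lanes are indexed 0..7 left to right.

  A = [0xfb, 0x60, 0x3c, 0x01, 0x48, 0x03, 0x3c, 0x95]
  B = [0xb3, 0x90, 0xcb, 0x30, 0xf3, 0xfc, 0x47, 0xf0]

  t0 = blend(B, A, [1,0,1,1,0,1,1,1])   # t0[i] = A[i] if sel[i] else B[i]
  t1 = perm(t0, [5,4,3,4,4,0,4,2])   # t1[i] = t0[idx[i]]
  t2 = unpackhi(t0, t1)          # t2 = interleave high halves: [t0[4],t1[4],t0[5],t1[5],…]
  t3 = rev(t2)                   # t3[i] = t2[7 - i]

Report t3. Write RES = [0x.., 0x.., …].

t0 = [0xfb, 0x90, 0x3c, 0x01, 0xf3, 0x03, 0x3c, 0x95]
t1 = [0x03, 0xf3, 0x01, 0xf3, 0xf3, 0xfb, 0xf3, 0x3c]
t2 = [0xf3, 0xf3, 0x03, 0xfb, 0x3c, 0xf3, 0x95, 0x3c]
t3 = [0x3c, 0x95, 0xf3, 0x3c, 0xfb, 0x03, 0xf3, 0xf3]

RES = [ 0x3c  0x95  0xf3  0x3c  0xfb  0x03  0xf3  0xf3 ]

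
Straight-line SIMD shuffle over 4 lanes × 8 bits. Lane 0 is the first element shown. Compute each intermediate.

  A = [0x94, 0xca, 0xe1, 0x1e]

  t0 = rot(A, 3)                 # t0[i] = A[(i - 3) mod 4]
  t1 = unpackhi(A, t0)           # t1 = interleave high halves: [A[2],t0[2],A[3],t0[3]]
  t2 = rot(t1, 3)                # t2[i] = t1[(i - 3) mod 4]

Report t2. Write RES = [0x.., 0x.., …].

RES = [0x1e, 0x1e, 0x94, 0xe1]

→ t0 |ca|e1|1e|94|
→ t1 |e1|1e|1e|94|
→ t2 |1e|1e|94|e1|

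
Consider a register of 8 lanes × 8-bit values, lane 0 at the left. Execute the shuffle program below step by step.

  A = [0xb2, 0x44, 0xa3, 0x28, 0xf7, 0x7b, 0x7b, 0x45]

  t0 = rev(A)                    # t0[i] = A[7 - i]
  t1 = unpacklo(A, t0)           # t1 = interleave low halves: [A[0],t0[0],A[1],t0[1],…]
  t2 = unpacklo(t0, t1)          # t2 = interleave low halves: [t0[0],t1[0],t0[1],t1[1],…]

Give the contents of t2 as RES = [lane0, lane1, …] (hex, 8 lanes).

→ t0 |45|7b|7b|f7|28|a3|44|b2|
→ t1 |b2|45|44|7b|a3|7b|28|f7|
→ t2 |45|b2|7b|45|7b|44|f7|7b|

RES = [0x45, 0xb2, 0x7b, 0x45, 0x7b, 0x44, 0xf7, 0x7b]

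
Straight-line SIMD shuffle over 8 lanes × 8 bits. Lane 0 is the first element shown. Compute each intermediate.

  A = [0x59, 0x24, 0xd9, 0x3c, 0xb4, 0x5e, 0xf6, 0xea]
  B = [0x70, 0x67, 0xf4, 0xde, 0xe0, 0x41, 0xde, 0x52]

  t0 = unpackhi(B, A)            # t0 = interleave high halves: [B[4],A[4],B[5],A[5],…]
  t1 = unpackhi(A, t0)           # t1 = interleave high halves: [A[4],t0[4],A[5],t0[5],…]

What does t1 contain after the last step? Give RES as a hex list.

  t0: e0 b4 41 5e de f6 52 ea
  t1: b4 de 5e f6 f6 52 ea ea

RES = [ 0xb4  0xde  0x5e  0xf6  0xf6  0x52  0xea  0xea ]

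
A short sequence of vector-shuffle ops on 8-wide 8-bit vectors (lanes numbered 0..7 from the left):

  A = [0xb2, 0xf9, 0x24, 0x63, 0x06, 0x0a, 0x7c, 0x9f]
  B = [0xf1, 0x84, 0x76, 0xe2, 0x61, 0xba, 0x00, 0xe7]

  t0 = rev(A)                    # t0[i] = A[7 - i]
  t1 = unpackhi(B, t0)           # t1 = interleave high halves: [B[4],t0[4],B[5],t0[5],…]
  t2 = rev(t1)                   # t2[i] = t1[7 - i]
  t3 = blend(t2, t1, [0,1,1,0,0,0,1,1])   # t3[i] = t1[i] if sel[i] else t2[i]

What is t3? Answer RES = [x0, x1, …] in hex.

RES = [0xb2, 0x63, 0xba, 0x00, 0x24, 0xba, 0xe7, 0xb2]

→ t0 |9f|7c|0a|06|63|24|f9|b2|
→ t1 |61|63|ba|24|00|f9|e7|b2|
→ t2 |b2|e7|f9|00|24|ba|63|61|
→ t3 |b2|63|ba|00|24|ba|e7|b2|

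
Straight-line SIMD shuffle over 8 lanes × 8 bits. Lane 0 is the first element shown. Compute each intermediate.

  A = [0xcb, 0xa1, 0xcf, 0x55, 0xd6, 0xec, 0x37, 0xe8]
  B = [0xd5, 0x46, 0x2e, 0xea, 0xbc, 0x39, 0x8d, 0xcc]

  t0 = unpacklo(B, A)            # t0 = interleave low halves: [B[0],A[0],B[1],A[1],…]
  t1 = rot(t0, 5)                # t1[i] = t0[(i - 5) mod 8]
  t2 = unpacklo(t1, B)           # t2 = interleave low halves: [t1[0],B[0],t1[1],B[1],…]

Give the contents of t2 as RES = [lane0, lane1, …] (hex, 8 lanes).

RES = [ 0xa1  0xd5  0x2e  0x46  0xcf  0x2e  0xea  0xea ]

→ t0 |d5|cb|46|a1|2e|cf|ea|55|
→ t1 |a1|2e|cf|ea|55|d5|cb|46|
→ t2 |a1|d5|2e|46|cf|2e|ea|ea|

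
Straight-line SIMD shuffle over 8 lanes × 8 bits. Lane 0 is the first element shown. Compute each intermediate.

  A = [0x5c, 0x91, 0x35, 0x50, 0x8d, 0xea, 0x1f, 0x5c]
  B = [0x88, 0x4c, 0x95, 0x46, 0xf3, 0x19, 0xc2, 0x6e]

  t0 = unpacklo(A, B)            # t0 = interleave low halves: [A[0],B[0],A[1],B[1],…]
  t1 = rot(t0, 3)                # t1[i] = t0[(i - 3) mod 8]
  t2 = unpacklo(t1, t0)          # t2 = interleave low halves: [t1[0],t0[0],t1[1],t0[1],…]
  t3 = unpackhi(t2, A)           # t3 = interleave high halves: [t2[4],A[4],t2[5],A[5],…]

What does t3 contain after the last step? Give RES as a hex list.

RES = [0x46, 0x8d, 0x91, 0xea, 0x5c, 0x1f, 0x4c, 0x5c]

  t0: 5c 88 91 4c 35 95 50 46
  t1: 95 50 46 5c 88 91 4c 35
  t2: 95 5c 50 88 46 91 5c 4c
  t3: 46 8d 91 ea 5c 1f 4c 5c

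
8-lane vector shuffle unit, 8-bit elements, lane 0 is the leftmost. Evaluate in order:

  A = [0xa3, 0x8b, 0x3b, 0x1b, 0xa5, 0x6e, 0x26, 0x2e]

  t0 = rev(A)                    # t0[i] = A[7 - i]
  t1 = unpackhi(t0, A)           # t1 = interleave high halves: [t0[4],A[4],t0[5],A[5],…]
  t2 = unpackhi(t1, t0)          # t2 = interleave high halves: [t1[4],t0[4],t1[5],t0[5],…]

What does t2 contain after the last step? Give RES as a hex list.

t0 = [0x2e, 0x26, 0x6e, 0xa5, 0x1b, 0x3b, 0x8b, 0xa3]
t1 = [0x1b, 0xa5, 0x3b, 0x6e, 0x8b, 0x26, 0xa3, 0x2e]
t2 = [0x8b, 0x1b, 0x26, 0x3b, 0xa3, 0x8b, 0x2e, 0xa3]

RES = [ 0x8b  0x1b  0x26  0x3b  0xa3  0x8b  0x2e  0xa3 ]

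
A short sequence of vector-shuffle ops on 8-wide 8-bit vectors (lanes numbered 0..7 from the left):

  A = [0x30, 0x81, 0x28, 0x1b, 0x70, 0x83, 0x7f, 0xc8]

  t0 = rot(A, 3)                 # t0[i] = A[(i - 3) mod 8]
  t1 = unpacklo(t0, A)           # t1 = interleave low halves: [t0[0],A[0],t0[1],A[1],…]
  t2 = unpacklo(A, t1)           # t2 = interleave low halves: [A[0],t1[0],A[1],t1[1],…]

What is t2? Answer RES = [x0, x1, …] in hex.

t0 = [0x83, 0x7f, 0xc8, 0x30, 0x81, 0x28, 0x1b, 0x70]
t1 = [0x83, 0x30, 0x7f, 0x81, 0xc8, 0x28, 0x30, 0x1b]
t2 = [0x30, 0x83, 0x81, 0x30, 0x28, 0x7f, 0x1b, 0x81]

RES = [ 0x30  0x83  0x81  0x30  0x28  0x7f  0x1b  0x81 ]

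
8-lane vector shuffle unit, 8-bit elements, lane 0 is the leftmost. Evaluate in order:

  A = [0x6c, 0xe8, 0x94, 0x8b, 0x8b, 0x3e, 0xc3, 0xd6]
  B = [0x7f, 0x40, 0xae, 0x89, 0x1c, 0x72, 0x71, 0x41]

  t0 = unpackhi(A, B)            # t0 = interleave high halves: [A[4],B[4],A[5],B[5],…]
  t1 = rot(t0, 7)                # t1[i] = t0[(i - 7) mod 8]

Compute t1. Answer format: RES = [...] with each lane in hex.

  t0: 8b 1c 3e 72 c3 71 d6 41
  t1: 1c 3e 72 c3 71 d6 41 8b

RES = [ 0x1c  0x3e  0x72  0xc3  0x71  0xd6  0x41  0x8b ]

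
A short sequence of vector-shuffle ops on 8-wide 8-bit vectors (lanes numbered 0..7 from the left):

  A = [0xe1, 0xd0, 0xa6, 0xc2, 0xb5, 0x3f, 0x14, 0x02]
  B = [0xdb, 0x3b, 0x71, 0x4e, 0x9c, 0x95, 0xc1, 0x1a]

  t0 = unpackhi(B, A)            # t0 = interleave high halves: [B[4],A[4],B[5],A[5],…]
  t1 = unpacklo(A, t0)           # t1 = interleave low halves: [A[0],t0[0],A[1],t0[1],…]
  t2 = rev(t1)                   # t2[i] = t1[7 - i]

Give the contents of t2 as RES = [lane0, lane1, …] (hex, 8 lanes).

  t0: 9c b5 95 3f c1 14 1a 02
  t1: e1 9c d0 b5 a6 95 c2 3f
  t2: 3f c2 95 a6 b5 d0 9c e1

RES = [ 0x3f  0xc2  0x95  0xa6  0xb5  0xd0  0x9c  0xe1 ]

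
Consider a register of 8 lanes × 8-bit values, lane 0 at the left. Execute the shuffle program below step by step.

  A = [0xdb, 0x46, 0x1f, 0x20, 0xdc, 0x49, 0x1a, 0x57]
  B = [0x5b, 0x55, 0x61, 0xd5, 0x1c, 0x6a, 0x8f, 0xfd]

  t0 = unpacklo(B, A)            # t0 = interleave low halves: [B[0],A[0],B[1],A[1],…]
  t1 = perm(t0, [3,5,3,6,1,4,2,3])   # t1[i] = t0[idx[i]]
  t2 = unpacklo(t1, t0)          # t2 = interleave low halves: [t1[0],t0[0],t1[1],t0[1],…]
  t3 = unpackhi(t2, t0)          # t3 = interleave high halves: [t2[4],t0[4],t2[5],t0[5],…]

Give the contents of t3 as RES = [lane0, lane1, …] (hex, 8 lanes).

RES = [0x46, 0x61, 0x55, 0x1f, 0xd5, 0xd5, 0x46, 0x20]

→ t0 |5b|db|55|46|61|1f|d5|20|
→ t1 |46|1f|46|d5|db|61|55|46|
→ t2 |46|5b|1f|db|46|55|d5|46|
→ t3 |46|61|55|1f|d5|d5|46|20|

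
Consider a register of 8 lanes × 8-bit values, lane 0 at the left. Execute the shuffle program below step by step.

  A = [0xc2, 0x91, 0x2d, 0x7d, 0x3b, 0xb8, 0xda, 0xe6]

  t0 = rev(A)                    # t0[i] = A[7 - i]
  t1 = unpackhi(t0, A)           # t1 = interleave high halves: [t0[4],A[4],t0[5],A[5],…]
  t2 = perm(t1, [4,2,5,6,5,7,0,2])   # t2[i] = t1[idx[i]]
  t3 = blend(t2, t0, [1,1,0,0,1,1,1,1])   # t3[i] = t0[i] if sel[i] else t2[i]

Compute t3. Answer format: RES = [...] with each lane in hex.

RES = [ 0xe6  0xda  0xda  0xc2  0x7d  0x2d  0x91  0xc2 ]

  t0: e6 da b8 3b 7d 2d 91 c2
  t1: 7d 3b 2d b8 91 da c2 e6
  t2: 91 2d da c2 da e6 7d 2d
  t3: e6 da da c2 7d 2d 91 c2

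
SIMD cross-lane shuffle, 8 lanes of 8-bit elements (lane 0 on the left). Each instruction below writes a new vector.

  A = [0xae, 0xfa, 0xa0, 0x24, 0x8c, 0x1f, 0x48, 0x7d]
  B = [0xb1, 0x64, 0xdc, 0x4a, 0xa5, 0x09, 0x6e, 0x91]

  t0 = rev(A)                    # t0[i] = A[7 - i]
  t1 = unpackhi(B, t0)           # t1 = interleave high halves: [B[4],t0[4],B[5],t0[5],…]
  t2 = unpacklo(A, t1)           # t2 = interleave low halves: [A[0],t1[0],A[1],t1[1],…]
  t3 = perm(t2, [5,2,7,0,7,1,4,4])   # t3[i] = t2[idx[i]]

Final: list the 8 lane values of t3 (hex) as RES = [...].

RES = [0x09, 0xfa, 0xa0, 0xae, 0xa0, 0xa5, 0xa0, 0xa0]

→ t0 |7d|48|1f|8c|24|a0|fa|ae|
→ t1 |a5|24|09|a0|6e|fa|91|ae|
→ t2 |ae|a5|fa|24|a0|09|24|a0|
→ t3 |09|fa|a0|ae|a0|a5|a0|a0|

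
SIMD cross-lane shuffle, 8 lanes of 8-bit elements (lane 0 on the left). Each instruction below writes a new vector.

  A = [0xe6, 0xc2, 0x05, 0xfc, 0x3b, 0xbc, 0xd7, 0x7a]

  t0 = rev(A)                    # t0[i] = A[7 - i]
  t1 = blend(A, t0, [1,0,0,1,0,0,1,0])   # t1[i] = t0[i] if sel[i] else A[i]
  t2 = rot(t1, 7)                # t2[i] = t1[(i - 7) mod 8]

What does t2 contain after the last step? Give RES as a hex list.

RES = [0xc2, 0x05, 0x3b, 0x3b, 0xbc, 0xc2, 0x7a, 0x7a]

t0 = [0x7a, 0xd7, 0xbc, 0x3b, 0xfc, 0x05, 0xc2, 0xe6]
t1 = [0x7a, 0xc2, 0x05, 0x3b, 0x3b, 0xbc, 0xc2, 0x7a]
t2 = [0xc2, 0x05, 0x3b, 0x3b, 0xbc, 0xc2, 0x7a, 0x7a]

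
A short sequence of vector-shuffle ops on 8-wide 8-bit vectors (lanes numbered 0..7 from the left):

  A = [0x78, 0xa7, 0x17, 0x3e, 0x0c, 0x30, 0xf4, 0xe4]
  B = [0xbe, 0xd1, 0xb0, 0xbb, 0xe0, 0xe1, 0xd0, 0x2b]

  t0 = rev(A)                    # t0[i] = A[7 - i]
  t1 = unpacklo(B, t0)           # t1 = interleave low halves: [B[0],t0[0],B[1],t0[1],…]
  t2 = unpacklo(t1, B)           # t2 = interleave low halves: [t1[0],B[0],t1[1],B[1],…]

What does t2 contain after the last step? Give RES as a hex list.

RES = [ 0xbe  0xbe  0xe4  0xd1  0xd1  0xb0  0xf4  0xbb ]

→ t0 |e4|f4|30|0c|3e|17|a7|78|
→ t1 |be|e4|d1|f4|b0|30|bb|0c|
→ t2 |be|be|e4|d1|d1|b0|f4|bb|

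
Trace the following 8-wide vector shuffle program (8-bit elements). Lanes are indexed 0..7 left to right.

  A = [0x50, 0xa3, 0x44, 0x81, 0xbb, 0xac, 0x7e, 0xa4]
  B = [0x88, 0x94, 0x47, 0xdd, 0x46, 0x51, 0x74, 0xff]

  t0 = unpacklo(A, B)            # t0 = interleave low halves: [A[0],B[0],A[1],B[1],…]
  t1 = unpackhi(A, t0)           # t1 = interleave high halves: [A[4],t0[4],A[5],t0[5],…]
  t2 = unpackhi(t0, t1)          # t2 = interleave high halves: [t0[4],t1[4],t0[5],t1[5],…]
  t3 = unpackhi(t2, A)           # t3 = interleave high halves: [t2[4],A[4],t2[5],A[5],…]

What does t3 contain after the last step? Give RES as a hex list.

RES = [0x81, 0xbb, 0xa4, 0xac, 0xdd, 0x7e, 0xdd, 0xa4]

→ t0 |50|88|a3|94|44|47|81|dd|
→ t1 |bb|44|ac|47|7e|81|a4|dd|
→ t2 |44|7e|47|81|81|a4|dd|dd|
→ t3 |81|bb|a4|ac|dd|7e|dd|a4|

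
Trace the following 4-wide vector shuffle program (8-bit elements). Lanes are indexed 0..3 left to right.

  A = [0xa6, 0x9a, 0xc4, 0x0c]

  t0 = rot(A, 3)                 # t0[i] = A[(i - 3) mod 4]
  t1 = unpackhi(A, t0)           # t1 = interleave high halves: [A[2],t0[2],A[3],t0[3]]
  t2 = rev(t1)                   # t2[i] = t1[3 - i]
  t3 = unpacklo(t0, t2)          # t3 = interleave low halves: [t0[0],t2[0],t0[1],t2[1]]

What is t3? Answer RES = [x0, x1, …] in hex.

t0 = [0x9a, 0xc4, 0x0c, 0xa6]
t1 = [0xc4, 0x0c, 0x0c, 0xa6]
t2 = [0xa6, 0x0c, 0x0c, 0xc4]
t3 = [0x9a, 0xa6, 0xc4, 0x0c]

RES = [0x9a, 0xa6, 0xc4, 0x0c]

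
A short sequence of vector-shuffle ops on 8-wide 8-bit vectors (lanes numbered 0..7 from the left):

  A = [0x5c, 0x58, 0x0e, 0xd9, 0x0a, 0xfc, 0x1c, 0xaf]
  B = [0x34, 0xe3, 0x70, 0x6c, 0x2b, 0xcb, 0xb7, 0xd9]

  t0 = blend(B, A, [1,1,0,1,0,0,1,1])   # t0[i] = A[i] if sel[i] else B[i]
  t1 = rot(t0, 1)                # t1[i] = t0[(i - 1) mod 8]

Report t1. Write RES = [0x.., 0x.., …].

t0 = [0x5c, 0x58, 0x70, 0xd9, 0x2b, 0xcb, 0x1c, 0xaf]
t1 = [0xaf, 0x5c, 0x58, 0x70, 0xd9, 0x2b, 0xcb, 0x1c]

RES = [0xaf, 0x5c, 0x58, 0x70, 0xd9, 0x2b, 0xcb, 0x1c]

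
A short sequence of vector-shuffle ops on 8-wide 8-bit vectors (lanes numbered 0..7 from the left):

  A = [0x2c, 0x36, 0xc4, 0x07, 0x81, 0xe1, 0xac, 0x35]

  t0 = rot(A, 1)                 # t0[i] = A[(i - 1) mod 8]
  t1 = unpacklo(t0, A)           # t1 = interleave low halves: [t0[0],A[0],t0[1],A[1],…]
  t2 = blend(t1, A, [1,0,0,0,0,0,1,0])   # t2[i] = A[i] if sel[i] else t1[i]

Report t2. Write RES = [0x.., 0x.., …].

RES = [ 0x2c  0x2c  0x2c  0x36  0x36  0xc4  0xac  0x07 ]

→ t0 |35|2c|36|c4|07|81|e1|ac|
→ t1 |35|2c|2c|36|36|c4|c4|07|
→ t2 |2c|2c|2c|36|36|c4|ac|07|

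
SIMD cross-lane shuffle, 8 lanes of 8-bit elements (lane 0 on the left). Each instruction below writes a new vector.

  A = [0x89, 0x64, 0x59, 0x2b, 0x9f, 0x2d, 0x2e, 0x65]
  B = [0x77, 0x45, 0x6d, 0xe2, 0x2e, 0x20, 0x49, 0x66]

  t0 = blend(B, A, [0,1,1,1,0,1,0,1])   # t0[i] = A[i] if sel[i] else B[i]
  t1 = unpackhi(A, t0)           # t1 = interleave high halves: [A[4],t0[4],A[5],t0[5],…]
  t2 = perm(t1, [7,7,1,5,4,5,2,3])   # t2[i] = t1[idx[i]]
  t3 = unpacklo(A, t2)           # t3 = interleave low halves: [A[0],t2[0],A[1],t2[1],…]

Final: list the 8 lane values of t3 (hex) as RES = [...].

  t0: 77 64 59 2b 2e 2d 49 65
  t1: 9f 2e 2d 2d 2e 49 65 65
  t2: 65 65 2e 49 2e 49 2d 2d
  t3: 89 65 64 65 59 2e 2b 49

RES = [0x89, 0x65, 0x64, 0x65, 0x59, 0x2e, 0x2b, 0x49]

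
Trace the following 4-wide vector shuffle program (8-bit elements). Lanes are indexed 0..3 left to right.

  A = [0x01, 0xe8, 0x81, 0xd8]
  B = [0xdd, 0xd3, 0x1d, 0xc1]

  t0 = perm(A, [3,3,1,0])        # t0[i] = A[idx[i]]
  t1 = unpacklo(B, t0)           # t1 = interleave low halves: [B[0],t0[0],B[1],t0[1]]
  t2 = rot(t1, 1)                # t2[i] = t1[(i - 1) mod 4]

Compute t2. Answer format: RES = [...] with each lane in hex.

t0 = [0xd8, 0xd8, 0xe8, 0x01]
t1 = [0xdd, 0xd8, 0xd3, 0xd8]
t2 = [0xd8, 0xdd, 0xd8, 0xd3]

RES = [0xd8, 0xdd, 0xd8, 0xd3]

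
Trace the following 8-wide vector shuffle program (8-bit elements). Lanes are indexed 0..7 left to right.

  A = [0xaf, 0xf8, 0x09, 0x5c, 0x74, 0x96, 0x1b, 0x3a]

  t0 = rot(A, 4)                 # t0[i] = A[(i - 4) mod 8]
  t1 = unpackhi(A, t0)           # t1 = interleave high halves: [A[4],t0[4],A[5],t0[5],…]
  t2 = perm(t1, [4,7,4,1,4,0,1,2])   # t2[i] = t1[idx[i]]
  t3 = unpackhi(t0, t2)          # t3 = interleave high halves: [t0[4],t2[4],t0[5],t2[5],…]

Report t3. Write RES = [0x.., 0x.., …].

t0 = [0x74, 0x96, 0x1b, 0x3a, 0xaf, 0xf8, 0x09, 0x5c]
t1 = [0x74, 0xaf, 0x96, 0xf8, 0x1b, 0x09, 0x3a, 0x5c]
t2 = [0x1b, 0x5c, 0x1b, 0xaf, 0x1b, 0x74, 0xaf, 0x96]
t3 = [0xaf, 0x1b, 0xf8, 0x74, 0x09, 0xaf, 0x5c, 0x96]

RES = [0xaf, 0x1b, 0xf8, 0x74, 0x09, 0xaf, 0x5c, 0x96]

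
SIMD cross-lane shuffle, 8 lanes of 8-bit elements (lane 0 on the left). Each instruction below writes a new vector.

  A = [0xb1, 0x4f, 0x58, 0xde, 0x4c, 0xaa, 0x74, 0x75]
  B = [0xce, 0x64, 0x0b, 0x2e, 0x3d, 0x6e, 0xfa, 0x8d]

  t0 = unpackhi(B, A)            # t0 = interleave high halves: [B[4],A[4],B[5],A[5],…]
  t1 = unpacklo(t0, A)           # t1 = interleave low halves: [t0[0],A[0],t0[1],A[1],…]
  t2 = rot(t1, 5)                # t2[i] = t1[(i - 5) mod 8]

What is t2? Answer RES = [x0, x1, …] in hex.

t0 = [0x3d, 0x4c, 0x6e, 0xaa, 0xfa, 0x74, 0x8d, 0x75]
t1 = [0x3d, 0xb1, 0x4c, 0x4f, 0x6e, 0x58, 0xaa, 0xde]
t2 = [0x4f, 0x6e, 0x58, 0xaa, 0xde, 0x3d, 0xb1, 0x4c]

RES = [0x4f, 0x6e, 0x58, 0xaa, 0xde, 0x3d, 0xb1, 0x4c]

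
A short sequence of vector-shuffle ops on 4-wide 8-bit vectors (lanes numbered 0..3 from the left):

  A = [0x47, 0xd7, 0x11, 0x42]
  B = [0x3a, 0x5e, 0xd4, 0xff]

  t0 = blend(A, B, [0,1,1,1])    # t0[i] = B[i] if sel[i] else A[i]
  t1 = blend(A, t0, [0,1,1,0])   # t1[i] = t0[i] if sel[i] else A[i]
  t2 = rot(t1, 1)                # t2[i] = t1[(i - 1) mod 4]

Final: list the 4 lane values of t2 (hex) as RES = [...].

t0 = [0x47, 0x5e, 0xd4, 0xff]
t1 = [0x47, 0x5e, 0xd4, 0x42]
t2 = [0x42, 0x47, 0x5e, 0xd4]

RES = [ 0x42  0x47  0x5e  0xd4 ]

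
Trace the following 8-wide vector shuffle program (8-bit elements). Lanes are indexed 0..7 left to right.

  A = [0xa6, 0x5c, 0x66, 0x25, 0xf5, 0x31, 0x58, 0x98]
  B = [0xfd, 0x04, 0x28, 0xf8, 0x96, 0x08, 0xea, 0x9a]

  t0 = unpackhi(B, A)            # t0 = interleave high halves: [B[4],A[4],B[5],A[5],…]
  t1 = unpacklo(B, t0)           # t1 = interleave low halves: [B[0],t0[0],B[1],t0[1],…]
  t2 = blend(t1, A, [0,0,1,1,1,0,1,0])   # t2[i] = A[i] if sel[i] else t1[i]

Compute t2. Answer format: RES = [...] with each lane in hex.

→ t0 |96|f5|08|31|ea|58|9a|98|
→ t1 |fd|96|04|f5|28|08|f8|31|
→ t2 |fd|96|66|25|f5|08|58|31|

RES = [ 0xfd  0x96  0x66  0x25  0xf5  0x08  0x58  0x31 ]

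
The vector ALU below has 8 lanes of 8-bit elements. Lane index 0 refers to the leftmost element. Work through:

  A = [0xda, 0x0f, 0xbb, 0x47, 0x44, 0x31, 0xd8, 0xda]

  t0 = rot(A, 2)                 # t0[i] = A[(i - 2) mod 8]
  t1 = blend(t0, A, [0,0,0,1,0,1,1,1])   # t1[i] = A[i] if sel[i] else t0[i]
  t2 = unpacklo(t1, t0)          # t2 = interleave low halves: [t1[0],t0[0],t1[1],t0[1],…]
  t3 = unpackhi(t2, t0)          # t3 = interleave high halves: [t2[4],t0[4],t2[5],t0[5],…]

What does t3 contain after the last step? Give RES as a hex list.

t0 = [0xd8, 0xda, 0xda, 0x0f, 0xbb, 0x47, 0x44, 0x31]
t1 = [0xd8, 0xda, 0xda, 0x47, 0xbb, 0x31, 0xd8, 0xda]
t2 = [0xd8, 0xd8, 0xda, 0xda, 0xda, 0xda, 0x47, 0x0f]
t3 = [0xda, 0xbb, 0xda, 0x47, 0x47, 0x44, 0x0f, 0x31]

RES = [ 0xda  0xbb  0xda  0x47  0x47  0x44  0x0f  0x31 ]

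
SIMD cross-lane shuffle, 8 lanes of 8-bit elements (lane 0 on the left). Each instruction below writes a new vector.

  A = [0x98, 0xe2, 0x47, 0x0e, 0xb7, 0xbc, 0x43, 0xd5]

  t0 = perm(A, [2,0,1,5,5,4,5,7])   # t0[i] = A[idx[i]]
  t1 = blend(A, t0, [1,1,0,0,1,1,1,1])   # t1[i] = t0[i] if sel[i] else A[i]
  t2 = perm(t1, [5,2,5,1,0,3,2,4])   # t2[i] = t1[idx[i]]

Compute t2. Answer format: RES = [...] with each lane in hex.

  t0: 47 98 e2 bc bc b7 bc d5
  t1: 47 98 47 0e bc b7 bc d5
  t2: b7 47 b7 98 47 0e 47 bc

RES = [ 0xb7  0x47  0xb7  0x98  0x47  0x0e  0x47  0xbc ]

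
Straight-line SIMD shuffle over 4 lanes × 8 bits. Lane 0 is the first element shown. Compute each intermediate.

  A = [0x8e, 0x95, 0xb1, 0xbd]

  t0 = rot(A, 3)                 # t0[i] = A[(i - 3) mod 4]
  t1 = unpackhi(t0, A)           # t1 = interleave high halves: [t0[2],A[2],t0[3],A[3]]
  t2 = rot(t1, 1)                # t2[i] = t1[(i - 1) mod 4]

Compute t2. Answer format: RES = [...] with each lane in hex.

RES = [0xbd, 0xbd, 0xb1, 0x8e]

→ t0 |95|b1|bd|8e|
→ t1 |bd|b1|8e|bd|
→ t2 |bd|bd|b1|8e|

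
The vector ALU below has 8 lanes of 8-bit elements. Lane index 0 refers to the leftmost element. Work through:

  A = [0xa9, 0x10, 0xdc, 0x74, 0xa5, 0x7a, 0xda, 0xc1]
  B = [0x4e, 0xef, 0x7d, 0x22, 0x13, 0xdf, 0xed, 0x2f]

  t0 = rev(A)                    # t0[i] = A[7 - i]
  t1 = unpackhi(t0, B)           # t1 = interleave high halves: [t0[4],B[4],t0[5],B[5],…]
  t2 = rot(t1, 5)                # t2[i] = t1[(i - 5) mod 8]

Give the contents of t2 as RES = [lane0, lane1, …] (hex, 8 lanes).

RES = [0xdf, 0x10, 0xed, 0xa9, 0x2f, 0x74, 0x13, 0xdc]

  t0: c1 da 7a a5 74 dc 10 a9
  t1: 74 13 dc df 10 ed a9 2f
  t2: df 10 ed a9 2f 74 13 dc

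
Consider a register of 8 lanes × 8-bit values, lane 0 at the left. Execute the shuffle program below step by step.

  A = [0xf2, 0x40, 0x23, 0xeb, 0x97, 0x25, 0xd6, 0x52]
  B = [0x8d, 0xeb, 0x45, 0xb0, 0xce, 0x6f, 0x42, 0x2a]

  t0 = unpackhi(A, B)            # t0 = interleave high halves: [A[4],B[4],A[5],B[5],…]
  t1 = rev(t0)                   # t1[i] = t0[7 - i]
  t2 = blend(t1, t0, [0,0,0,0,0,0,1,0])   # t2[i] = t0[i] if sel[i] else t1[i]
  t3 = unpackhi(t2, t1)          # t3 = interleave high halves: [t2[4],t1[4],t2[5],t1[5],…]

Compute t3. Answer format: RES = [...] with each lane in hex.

→ t0 |97|ce|25|6f|d6|42|52|2a|
→ t1 |2a|52|42|d6|6f|25|ce|97|
→ t2 |2a|52|42|d6|6f|25|52|97|
→ t3 |6f|6f|25|25|52|ce|97|97|

RES = [0x6f, 0x6f, 0x25, 0x25, 0x52, 0xce, 0x97, 0x97]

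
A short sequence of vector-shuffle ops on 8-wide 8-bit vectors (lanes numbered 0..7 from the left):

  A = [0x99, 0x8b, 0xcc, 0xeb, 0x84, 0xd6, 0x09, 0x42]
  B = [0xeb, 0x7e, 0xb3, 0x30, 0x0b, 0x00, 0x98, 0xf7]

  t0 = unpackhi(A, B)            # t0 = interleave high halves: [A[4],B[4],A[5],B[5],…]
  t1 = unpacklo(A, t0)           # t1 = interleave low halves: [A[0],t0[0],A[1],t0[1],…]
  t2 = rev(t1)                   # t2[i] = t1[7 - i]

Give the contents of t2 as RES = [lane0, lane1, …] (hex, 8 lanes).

→ t0 |84|0b|d6|00|09|98|42|f7|
→ t1 |99|84|8b|0b|cc|d6|eb|00|
→ t2 |00|eb|d6|cc|0b|8b|84|99|

RES = [0x00, 0xeb, 0xd6, 0xcc, 0x0b, 0x8b, 0x84, 0x99]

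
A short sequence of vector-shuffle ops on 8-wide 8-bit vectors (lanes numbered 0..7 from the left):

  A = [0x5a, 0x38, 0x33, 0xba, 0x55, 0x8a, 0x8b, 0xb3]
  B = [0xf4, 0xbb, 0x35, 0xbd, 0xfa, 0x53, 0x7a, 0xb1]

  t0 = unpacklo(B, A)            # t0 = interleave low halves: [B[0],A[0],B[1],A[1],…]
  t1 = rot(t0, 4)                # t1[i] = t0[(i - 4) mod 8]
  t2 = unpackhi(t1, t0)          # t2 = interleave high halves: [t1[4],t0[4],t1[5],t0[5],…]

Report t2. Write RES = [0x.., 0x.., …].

  t0: f4 5a bb 38 35 33 bd ba
  t1: 35 33 bd ba f4 5a bb 38
  t2: f4 35 5a 33 bb bd 38 ba

RES = [0xf4, 0x35, 0x5a, 0x33, 0xbb, 0xbd, 0x38, 0xba]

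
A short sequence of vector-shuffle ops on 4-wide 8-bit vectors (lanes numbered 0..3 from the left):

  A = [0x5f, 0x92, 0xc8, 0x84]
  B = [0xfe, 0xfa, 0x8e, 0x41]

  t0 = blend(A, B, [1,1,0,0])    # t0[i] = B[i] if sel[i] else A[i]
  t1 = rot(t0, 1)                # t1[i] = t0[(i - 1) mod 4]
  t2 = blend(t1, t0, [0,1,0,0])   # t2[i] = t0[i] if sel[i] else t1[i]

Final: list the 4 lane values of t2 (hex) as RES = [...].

t0 = [0xfe, 0xfa, 0xc8, 0x84]
t1 = [0x84, 0xfe, 0xfa, 0xc8]
t2 = [0x84, 0xfa, 0xfa, 0xc8]

RES = [0x84, 0xfa, 0xfa, 0xc8]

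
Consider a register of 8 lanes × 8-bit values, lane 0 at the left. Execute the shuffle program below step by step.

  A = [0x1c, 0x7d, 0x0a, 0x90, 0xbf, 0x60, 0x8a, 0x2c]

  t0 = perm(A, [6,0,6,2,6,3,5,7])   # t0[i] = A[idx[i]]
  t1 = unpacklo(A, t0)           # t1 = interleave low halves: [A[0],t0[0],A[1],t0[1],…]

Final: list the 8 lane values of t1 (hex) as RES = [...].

t0 = [0x8a, 0x1c, 0x8a, 0x0a, 0x8a, 0x90, 0x60, 0x2c]
t1 = [0x1c, 0x8a, 0x7d, 0x1c, 0x0a, 0x8a, 0x90, 0x0a]

RES = [0x1c, 0x8a, 0x7d, 0x1c, 0x0a, 0x8a, 0x90, 0x0a]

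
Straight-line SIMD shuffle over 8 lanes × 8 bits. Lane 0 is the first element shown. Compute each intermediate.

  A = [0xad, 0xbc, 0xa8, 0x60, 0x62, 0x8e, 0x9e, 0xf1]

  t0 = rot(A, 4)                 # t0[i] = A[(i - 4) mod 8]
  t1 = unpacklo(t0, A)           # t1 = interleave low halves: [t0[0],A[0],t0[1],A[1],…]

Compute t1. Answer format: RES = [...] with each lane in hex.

RES = [0x62, 0xad, 0x8e, 0xbc, 0x9e, 0xa8, 0xf1, 0x60]

t0 = [0x62, 0x8e, 0x9e, 0xf1, 0xad, 0xbc, 0xa8, 0x60]
t1 = [0x62, 0xad, 0x8e, 0xbc, 0x9e, 0xa8, 0xf1, 0x60]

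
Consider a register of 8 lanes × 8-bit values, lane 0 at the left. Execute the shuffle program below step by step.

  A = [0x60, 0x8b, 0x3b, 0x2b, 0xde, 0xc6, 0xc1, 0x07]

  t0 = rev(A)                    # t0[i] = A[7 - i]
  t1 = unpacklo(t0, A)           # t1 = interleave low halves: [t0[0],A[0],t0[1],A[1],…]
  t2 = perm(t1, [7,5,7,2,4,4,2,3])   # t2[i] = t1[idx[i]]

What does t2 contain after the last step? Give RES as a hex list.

RES = [ 0x2b  0x3b  0x2b  0xc1  0xc6  0xc6  0xc1  0x8b ]

→ t0 |07|c1|c6|de|2b|3b|8b|60|
→ t1 |07|60|c1|8b|c6|3b|de|2b|
→ t2 |2b|3b|2b|c1|c6|c6|c1|8b|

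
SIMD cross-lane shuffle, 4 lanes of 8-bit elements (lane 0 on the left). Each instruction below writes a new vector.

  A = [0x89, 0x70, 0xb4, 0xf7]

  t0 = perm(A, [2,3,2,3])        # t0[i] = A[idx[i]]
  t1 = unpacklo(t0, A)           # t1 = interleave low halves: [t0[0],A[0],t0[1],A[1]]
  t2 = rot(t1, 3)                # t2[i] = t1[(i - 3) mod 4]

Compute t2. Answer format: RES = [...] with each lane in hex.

t0 = [0xb4, 0xf7, 0xb4, 0xf7]
t1 = [0xb4, 0x89, 0xf7, 0x70]
t2 = [0x89, 0xf7, 0x70, 0xb4]

RES = [0x89, 0xf7, 0x70, 0xb4]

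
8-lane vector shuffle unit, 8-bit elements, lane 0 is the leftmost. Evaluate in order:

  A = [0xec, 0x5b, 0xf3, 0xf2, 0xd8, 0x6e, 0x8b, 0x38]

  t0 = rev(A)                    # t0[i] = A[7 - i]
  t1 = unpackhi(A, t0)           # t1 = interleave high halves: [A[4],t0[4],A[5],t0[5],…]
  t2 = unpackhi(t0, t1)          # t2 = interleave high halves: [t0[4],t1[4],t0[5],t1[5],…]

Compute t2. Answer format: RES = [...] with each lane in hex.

RES = [0xf2, 0x8b, 0xf3, 0x5b, 0x5b, 0x38, 0xec, 0xec]

t0 = [0x38, 0x8b, 0x6e, 0xd8, 0xf2, 0xf3, 0x5b, 0xec]
t1 = [0xd8, 0xf2, 0x6e, 0xf3, 0x8b, 0x5b, 0x38, 0xec]
t2 = [0xf2, 0x8b, 0xf3, 0x5b, 0x5b, 0x38, 0xec, 0xec]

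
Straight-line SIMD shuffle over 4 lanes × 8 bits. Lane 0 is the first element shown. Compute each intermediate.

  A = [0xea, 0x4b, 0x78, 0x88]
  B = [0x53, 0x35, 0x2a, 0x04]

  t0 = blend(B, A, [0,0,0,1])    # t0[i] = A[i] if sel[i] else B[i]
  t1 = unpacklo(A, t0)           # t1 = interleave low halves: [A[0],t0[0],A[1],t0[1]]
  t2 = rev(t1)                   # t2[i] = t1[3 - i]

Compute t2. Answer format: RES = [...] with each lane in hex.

RES = [ 0x35  0x4b  0x53  0xea ]

  t0: 53 35 2a 88
  t1: ea 53 4b 35
  t2: 35 4b 53 ea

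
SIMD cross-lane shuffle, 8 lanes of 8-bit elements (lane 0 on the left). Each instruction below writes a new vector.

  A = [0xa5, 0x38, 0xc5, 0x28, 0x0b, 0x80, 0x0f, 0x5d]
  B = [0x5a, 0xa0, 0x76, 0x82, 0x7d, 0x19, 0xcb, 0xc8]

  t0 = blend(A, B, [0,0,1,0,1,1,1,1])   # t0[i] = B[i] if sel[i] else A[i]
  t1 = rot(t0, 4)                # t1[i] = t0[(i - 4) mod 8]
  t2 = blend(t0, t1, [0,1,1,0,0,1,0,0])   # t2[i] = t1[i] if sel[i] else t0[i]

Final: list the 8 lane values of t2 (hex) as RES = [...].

RES = [0xa5, 0x19, 0xcb, 0x28, 0x7d, 0x38, 0xcb, 0xc8]

→ t0 |a5|38|76|28|7d|19|cb|c8|
→ t1 |7d|19|cb|c8|a5|38|76|28|
→ t2 |a5|19|cb|28|7d|38|cb|c8|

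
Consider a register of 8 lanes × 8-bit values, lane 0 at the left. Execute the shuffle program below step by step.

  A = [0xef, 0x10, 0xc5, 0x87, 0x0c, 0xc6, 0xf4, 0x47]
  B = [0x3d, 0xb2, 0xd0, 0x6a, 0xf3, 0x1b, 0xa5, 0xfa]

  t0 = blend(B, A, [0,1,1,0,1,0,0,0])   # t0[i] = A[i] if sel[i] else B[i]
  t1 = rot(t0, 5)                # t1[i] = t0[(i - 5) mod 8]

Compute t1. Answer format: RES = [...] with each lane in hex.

RES = [0x6a, 0x0c, 0x1b, 0xa5, 0xfa, 0x3d, 0x10, 0xc5]

t0 = [0x3d, 0x10, 0xc5, 0x6a, 0x0c, 0x1b, 0xa5, 0xfa]
t1 = [0x6a, 0x0c, 0x1b, 0xa5, 0xfa, 0x3d, 0x10, 0xc5]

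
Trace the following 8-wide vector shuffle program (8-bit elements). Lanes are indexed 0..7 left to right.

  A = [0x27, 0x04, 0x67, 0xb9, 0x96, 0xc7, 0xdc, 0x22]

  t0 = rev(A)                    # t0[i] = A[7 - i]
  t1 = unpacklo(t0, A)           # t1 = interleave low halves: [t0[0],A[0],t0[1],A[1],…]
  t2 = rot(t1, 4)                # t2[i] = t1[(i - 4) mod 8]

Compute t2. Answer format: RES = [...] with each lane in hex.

  t0: 22 dc c7 96 b9 67 04 27
  t1: 22 27 dc 04 c7 67 96 b9
  t2: c7 67 96 b9 22 27 dc 04

RES = [ 0xc7  0x67  0x96  0xb9  0x22  0x27  0xdc  0x04 ]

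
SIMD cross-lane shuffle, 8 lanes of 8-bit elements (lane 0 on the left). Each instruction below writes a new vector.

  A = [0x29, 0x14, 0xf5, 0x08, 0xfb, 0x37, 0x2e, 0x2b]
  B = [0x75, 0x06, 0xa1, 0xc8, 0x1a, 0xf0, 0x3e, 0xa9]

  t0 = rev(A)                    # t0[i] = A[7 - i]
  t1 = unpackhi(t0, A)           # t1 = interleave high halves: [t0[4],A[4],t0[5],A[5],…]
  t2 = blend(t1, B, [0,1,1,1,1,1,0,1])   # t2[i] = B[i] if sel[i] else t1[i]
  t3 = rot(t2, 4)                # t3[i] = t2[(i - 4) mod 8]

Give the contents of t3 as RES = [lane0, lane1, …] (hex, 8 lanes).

t0 = [0x2b, 0x2e, 0x37, 0xfb, 0x08, 0xf5, 0x14, 0x29]
t1 = [0x08, 0xfb, 0xf5, 0x37, 0x14, 0x2e, 0x29, 0x2b]
t2 = [0x08, 0x06, 0xa1, 0xc8, 0x1a, 0xf0, 0x29, 0xa9]
t3 = [0x1a, 0xf0, 0x29, 0xa9, 0x08, 0x06, 0xa1, 0xc8]

RES = [ 0x1a  0xf0  0x29  0xa9  0x08  0x06  0xa1  0xc8 ]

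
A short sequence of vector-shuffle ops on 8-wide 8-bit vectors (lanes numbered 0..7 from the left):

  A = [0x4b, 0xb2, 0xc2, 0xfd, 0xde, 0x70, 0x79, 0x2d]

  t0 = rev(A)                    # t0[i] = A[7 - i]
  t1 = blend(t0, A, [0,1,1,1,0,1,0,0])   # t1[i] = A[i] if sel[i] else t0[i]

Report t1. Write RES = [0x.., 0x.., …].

RES = [0x2d, 0xb2, 0xc2, 0xfd, 0xfd, 0x70, 0xb2, 0x4b]

t0 = [0x2d, 0x79, 0x70, 0xde, 0xfd, 0xc2, 0xb2, 0x4b]
t1 = [0x2d, 0xb2, 0xc2, 0xfd, 0xfd, 0x70, 0xb2, 0x4b]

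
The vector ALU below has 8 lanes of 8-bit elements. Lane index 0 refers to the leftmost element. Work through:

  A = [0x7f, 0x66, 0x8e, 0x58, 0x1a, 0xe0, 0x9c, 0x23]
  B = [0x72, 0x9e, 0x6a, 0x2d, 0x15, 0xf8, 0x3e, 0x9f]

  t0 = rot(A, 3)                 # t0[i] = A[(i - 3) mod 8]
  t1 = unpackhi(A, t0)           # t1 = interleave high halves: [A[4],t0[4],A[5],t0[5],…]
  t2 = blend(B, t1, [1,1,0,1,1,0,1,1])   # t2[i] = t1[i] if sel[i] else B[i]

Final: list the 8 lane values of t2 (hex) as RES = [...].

RES = [ 0x1a  0x66  0x6a  0x8e  0x9c  0xf8  0x23  0x1a ]

→ t0 |e0|9c|23|7f|66|8e|58|1a|
→ t1 |1a|66|e0|8e|9c|58|23|1a|
→ t2 |1a|66|6a|8e|9c|f8|23|1a|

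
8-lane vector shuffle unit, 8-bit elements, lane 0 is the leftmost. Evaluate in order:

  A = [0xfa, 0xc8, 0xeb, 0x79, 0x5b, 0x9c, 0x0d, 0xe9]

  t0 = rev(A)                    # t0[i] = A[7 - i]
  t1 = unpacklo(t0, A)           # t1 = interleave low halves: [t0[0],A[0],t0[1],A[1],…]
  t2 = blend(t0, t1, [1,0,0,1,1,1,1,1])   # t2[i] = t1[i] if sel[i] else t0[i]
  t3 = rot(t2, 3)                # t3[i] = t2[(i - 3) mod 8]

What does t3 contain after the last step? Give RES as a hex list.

→ t0 |e9|0d|9c|5b|79|eb|c8|fa|
→ t1 |e9|fa|0d|c8|9c|eb|5b|79|
→ t2 |e9|0d|9c|c8|9c|eb|5b|79|
→ t3 |eb|5b|79|e9|0d|9c|c8|9c|

RES = [0xeb, 0x5b, 0x79, 0xe9, 0x0d, 0x9c, 0xc8, 0x9c]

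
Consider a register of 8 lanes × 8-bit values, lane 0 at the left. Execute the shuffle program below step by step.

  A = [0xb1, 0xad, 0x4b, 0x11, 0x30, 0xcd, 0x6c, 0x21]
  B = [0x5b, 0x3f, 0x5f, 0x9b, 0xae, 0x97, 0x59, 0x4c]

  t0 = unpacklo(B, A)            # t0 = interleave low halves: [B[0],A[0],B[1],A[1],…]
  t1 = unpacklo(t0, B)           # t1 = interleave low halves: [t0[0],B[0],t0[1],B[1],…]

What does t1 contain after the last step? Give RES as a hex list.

→ t0 |5b|b1|3f|ad|5f|4b|9b|11|
→ t1 |5b|5b|b1|3f|3f|5f|ad|9b|

RES = [ 0x5b  0x5b  0xb1  0x3f  0x3f  0x5f  0xad  0x9b ]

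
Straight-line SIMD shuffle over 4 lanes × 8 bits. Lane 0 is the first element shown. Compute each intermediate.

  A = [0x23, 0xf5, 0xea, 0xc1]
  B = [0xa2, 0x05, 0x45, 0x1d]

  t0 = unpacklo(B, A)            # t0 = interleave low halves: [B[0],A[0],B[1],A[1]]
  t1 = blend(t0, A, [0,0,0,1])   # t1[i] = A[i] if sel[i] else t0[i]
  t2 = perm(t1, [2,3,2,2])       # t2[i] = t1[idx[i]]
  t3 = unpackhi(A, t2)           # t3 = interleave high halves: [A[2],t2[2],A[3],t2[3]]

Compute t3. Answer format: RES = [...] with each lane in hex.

→ t0 |a2|23|05|f5|
→ t1 |a2|23|05|c1|
→ t2 |05|c1|05|05|
→ t3 |ea|05|c1|05|

RES = [0xea, 0x05, 0xc1, 0x05]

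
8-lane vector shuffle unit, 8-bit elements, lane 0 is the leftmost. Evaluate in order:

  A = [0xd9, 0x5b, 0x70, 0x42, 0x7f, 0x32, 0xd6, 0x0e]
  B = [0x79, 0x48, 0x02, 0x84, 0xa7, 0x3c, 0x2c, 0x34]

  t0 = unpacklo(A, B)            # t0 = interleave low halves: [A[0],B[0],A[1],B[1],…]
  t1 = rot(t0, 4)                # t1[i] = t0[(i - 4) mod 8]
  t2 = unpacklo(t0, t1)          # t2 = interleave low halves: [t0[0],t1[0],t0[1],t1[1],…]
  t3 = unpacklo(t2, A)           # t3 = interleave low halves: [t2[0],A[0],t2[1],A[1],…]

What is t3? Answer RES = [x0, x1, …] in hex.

t0 = [0xd9, 0x79, 0x5b, 0x48, 0x70, 0x02, 0x42, 0x84]
t1 = [0x70, 0x02, 0x42, 0x84, 0xd9, 0x79, 0x5b, 0x48]
t2 = [0xd9, 0x70, 0x79, 0x02, 0x5b, 0x42, 0x48, 0x84]
t3 = [0xd9, 0xd9, 0x70, 0x5b, 0x79, 0x70, 0x02, 0x42]

RES = [ 0xd9  0xd9  0x70  0x5b  0x79  0x70  0x02  0x42 ]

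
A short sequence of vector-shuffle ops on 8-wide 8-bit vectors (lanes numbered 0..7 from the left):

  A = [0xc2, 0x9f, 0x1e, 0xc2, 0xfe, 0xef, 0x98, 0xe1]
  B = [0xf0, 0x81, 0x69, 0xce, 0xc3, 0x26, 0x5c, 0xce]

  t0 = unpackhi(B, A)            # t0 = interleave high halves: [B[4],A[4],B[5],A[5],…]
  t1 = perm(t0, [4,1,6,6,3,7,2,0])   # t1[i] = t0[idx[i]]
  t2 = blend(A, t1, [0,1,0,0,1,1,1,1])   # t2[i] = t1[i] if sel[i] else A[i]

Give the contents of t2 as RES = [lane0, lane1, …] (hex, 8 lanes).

RES = [0xc2, 0xfe, 0x1e, 0xc2, 0xef, 0xe1, 0x26, 0xc3]

  t0: c3 fe 26 ef 5c 98 ce e1
  t1: 5c fe ce ce ef e1 26 c3
  t2: c2 fe 1e c2 ef e1 26 c3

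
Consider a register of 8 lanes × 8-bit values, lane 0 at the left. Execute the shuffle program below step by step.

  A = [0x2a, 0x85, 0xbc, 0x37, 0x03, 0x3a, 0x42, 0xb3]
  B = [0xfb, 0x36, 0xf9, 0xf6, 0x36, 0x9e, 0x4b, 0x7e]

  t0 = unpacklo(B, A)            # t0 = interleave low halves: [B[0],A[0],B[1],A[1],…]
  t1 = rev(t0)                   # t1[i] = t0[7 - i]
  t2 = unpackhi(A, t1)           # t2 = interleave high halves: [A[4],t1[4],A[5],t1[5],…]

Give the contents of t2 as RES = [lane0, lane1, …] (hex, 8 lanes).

→ t0 |fb|2a|36|85|f9|bc|f6|37|
→ t1 |37|f6|bc|f9|85|36|2a|fb|
→ t2 |03|85|3a|36|42|2a|b3|fb|

RES = [0x03, 0x85, 0x3a, 0x36, 0x42, 0x2a, 0xb3, 0xfb]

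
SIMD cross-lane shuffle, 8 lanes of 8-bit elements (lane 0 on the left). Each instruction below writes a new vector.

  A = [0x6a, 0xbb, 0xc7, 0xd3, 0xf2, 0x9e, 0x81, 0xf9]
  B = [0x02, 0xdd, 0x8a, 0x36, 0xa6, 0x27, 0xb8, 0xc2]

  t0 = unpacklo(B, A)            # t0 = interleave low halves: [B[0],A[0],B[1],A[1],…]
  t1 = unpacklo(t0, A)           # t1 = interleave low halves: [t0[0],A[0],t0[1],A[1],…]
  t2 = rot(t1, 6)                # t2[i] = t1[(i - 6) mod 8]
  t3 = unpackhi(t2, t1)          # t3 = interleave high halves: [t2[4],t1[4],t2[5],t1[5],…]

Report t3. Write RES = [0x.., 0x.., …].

RES = [0xbb, 0xdd, 0xd3, 0xc7, 0x02, 0xbb, 0x6a, 0xd3]

  t0: 02 6a dd bb 8a c7 36 d3
  t1: 02 6a 6a bb dd c7 bb d3
  t2: 6a bb dd c7 bb d3 02 6a
  t3: bb dd d3 c7 02 bb 6a d3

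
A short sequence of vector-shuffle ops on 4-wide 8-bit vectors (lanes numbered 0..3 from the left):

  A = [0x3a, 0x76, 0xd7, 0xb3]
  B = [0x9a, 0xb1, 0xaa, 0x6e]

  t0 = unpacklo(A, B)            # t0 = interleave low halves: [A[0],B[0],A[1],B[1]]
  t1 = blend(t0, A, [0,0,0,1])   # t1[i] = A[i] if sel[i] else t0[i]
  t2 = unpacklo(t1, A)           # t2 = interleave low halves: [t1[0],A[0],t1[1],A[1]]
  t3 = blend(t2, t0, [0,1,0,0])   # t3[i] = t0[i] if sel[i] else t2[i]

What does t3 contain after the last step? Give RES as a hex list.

RES = [ 0x3a  0x9a  0x9a  0x76 ]

  t0: 3a 9a 76 b1
  t1: 3a 9a 76 b3
  t2: 3a 3a 9a 76
  t3: 3a 9a 9a 76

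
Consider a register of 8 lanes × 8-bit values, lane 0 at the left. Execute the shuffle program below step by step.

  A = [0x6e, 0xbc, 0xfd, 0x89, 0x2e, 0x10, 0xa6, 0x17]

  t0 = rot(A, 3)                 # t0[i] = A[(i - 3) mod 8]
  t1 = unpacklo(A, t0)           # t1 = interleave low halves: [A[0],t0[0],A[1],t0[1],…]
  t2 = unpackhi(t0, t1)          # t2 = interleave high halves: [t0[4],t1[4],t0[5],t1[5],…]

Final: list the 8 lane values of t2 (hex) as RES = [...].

→ t0 |10|a6|17|6e|bc|fd|89|2e|
→ t1 |6e|10|bc|a6|fd|17|89|6e|
→ t2 |bc|fd|fd|17|89|89|2e|6e|

RES = [0xbc, 0xfd, 0xfd, 0x17, 0x89, 0x89, 0x2e, 0x6e]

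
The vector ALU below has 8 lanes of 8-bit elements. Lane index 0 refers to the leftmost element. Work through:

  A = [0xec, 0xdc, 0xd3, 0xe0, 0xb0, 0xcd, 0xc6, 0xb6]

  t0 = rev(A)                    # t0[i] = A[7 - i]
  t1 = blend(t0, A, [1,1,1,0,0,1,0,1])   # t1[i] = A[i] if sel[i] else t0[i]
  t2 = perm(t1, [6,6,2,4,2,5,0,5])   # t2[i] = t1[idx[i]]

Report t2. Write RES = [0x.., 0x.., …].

t0 = [0xb6, 0xc6, 0xcd, 0xb0, 0xe0, 0xd3, 0xdc, 0xec]
t1 = [0xec, 0xdc, 0xd3, 0xb0, 0xe0, 0xcd, 0xdc, 0xb6]
t2 = [0xdc, 0xdc, 0xd3, 0xe0, 0xd3, 0xcd, 0xec, 0xcd]

RES = [0xdc, 0xdc, 0xd3, 0xe0, 0xd3, 0xcd, 0xec, 0xcd]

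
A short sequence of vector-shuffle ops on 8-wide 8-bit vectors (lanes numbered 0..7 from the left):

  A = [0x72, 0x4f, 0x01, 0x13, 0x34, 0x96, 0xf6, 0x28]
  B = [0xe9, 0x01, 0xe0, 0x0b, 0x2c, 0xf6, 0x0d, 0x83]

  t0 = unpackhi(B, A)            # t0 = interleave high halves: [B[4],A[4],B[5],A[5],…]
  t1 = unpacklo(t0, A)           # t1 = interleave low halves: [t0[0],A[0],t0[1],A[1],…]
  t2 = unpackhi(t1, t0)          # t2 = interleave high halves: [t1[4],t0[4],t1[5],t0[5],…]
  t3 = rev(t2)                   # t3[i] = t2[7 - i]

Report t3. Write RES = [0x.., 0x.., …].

→ t0 |2c|34|f6|96|0d|f6|83|28|
→ t1 |2c|72|34|4f|f6|01|96|13|
→ t2 |f6|0d|01|f6|96|83|13|28|
→ t3 |28|13|83|96|f6|01|0d|f6|

RES = [ 0x28  0x13  0x83  0x96  0xf6  0x01  0x0d  0xf6 ]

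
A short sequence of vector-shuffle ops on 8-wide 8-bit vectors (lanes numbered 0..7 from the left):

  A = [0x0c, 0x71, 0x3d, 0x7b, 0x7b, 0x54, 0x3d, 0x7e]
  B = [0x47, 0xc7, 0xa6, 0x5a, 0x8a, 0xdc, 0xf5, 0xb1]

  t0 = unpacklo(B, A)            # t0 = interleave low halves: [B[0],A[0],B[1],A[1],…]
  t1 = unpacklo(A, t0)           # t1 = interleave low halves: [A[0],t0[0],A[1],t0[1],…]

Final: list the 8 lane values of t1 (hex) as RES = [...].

RES = [0x0c, 0x47, 0x71, 0x0c, 0x3d, 0xc7, 0x7b, 0x71]

→ t0 |47|0c|c7|71|a6|3d|5a|7b|
→ t1 |0c|47|71|0c|3d|c7|7b|71|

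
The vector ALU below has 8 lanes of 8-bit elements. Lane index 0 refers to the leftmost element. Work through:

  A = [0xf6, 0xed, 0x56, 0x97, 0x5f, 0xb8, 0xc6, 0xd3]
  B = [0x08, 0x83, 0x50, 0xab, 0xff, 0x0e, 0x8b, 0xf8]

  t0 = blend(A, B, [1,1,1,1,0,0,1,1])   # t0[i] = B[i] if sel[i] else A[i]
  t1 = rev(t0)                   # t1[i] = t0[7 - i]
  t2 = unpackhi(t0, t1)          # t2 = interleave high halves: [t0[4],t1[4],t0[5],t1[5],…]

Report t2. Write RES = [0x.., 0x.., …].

RES = [ 0x5f  0xab  0xb8  0x50  0x8b  0x83  0xf8  0x08 ]

  t0: 08 83 50 ab 5f b8 8b f8
  t1: f8 8b b8 5f ab 50 83 08
  t2: 5f ab b8 50 8b 83 f8 08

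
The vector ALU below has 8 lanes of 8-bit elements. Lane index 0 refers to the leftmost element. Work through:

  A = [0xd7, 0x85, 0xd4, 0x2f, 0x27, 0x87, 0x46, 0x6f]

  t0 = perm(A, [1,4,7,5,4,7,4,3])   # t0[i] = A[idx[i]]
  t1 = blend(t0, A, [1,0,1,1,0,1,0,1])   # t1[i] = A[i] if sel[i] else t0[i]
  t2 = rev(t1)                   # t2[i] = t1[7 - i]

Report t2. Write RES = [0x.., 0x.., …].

t0 = [0x85, 0x27, 0x6f, 0x87, 0x27, 0x6f, 0x27, 0x2f]
t1 = [0xd7, 0x27, 0xd4, 0x2f, 0x27, 0x87, 0x27, 0x6f]
t2 = [0x6f, 0x27, 0x87, 0x27, 0x2f, 0xd4, 0x27, 0xd7]

RES = [0x6f, 0x27, 0x87, 0x27, 0x2f, 0xd4, 0x27, 0xd7]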